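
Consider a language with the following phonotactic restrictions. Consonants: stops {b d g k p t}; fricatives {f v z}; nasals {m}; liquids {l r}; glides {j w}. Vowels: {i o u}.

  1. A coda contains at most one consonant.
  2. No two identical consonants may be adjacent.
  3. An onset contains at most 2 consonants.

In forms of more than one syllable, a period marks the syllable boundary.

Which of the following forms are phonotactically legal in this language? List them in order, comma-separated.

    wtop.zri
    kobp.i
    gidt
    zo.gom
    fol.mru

wtop.zri — σ1 onset /wt/ (2C), coda /p/ ok; σ2 onset /zr/ (2C), coda /∅/ ok → phonotactically legal
kobp.i — violates constraint 1: syllable 1 coda /bp/ has 2 consonants (> 1) → phonotactically illegal
gidt — violates constraint 1: syllable 1 coda /dt/ has 2 consonants (> 1) → phonotactically illegal
zo.gom — σ1 onset /z/, coda /∅/ ok; σ2 onset /g/, coda /m/ ok → phonotactically legal
fol.mru — σ1 onset /f/, coda /l/ ok; σ2 onset /mr/ (2C), coda /∅/ ok → phonotactically legal

wtop.zri, zo.gom, fol.mru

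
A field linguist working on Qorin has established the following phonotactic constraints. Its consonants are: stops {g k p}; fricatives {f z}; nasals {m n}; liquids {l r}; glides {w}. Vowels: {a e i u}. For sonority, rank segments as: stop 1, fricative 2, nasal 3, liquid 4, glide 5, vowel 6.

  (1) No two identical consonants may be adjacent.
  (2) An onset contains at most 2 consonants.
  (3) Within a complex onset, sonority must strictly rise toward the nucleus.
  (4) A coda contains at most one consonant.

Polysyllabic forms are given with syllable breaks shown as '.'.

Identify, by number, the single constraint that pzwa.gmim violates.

pzwa.gmim: syllable 1 onset /pzw/ has 3 consonants (> 2).
This is a violation of constraint 2: "An onset contains at most 2 consonants."
The remaining constraints (1, 3, 4) are satisfied.

2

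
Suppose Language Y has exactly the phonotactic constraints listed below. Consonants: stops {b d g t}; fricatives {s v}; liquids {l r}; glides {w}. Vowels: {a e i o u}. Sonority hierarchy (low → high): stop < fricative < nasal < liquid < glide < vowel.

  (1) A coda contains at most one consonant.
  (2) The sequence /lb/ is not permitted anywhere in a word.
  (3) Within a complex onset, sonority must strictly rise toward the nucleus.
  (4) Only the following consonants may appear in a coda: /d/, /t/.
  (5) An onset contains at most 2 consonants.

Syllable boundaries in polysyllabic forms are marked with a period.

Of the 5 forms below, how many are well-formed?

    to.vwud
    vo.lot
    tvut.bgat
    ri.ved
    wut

to.vwud — σ1 onset /t/, coda /∅/ ok; σ2 onset /vw/ (2→5 rises), coda /d/ ok → well-formed
vo.lot — σ1 onset /v/, coda /∅/ ok; σ2 onset /l/, coda /t/ ok → well-formed
tvut.bgat — violates constraint 3: syllable 2 onset /bg/: /b/ (stop, 1) → /g/ (stop, 1) does not rise → ill-formed
ri.ved — σ1 onset /r/, coda /∅/ ok; σ2 onset /v/, coda /d/ ok → well-formed
wut — σ1 onset /w/, coda /t/ ok → well-formed
Well-formed: to.vwud, vo.lot, ri.ved, wut → 4.

4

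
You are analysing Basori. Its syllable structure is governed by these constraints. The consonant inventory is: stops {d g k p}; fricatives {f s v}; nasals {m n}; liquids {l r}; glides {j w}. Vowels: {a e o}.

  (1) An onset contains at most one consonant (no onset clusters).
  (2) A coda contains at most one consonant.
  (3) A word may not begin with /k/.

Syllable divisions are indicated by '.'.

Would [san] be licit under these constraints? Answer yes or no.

yes

[san] — σ1 onset /s/, coda /n/ ok → licit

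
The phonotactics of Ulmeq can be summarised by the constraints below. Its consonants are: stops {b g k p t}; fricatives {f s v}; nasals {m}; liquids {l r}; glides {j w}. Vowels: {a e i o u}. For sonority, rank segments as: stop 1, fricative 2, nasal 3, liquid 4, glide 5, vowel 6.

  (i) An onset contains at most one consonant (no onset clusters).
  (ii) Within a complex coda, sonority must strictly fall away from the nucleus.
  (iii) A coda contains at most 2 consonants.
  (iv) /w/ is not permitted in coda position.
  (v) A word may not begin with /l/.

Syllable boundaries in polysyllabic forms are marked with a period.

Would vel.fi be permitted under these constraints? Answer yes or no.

vel.fi — σ1 onset /v/, coda /l/ ok; σ2 onset /f/, coda /∅/ ok → permitted

yes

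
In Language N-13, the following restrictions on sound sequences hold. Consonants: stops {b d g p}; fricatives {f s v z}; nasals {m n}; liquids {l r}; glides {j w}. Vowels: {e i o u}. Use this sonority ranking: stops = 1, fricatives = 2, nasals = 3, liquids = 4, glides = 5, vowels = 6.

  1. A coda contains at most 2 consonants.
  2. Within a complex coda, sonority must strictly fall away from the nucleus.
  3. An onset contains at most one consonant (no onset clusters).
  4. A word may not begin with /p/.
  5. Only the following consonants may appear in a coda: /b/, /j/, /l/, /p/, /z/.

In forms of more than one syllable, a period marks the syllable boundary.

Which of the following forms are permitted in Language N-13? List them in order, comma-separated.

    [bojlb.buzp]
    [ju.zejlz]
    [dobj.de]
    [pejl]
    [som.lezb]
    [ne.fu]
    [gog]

[bojlb.buzp] — violates constraint 1: syllable 1 coda /jlb/ has 3 consonants (> 2) → not permitted
[ju.zejlz] — violates constraint 1: syllable 2 coda /jlz/ has 3 consonants (> 2) → not permitted
[dobj.de] — violates constraint 2: syllable 1 coda /bj/: /b/ (stop, 1) → /j/ (glide, 5) does not fall → not permitted
[pejl] — violates constraint 4: word begins with /p/ → not permitted
[som.lezb] — violates constraint 5: syllable 1 coda contains /m/, which is not a licensed coda consonant → not permitted
[ne.fu] — σ1 onset /n/, coda /∅/ ok; σ2 onset /f/, coda /∅/ ok → permitted
[gog] — violates constraint 5: syllable 1 coda contains /g/, which is not a licensed coda consonant → not permitted

[ne.fu]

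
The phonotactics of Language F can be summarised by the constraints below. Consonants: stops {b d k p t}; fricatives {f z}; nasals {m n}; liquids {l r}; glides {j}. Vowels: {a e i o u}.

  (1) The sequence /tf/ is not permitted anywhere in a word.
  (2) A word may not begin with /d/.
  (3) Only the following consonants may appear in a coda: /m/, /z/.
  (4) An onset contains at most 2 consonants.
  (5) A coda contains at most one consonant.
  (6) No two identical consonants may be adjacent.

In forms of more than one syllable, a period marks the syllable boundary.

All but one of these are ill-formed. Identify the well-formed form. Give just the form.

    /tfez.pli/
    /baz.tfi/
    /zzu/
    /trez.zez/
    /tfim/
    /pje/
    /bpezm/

/pje/

/tfez.pli/ — violates constraint 1: contains banned sequence /tf/ → ill-formed
/baz.tfi/ — violates constraint 1: contains banned sequence /tf/ → ill-formed
/zzu/ — violates constraint 6: adjacent identical consonants /zz/ → ill-formed
/trez.zez/ — violates constraint 6: adjacent identical consonants /zz/ → ill-formed
/tfim/ — violates constraint 1: contains banned sequence /tf/ → ill-formed
/pje/ — σ1 onset /pj/ (2C), coda /∅/ ok → well-formed
/bpezm/ — violates constraint 5: syllable 1 coda /zm/ has 2 consonants (> 1) → ill-formed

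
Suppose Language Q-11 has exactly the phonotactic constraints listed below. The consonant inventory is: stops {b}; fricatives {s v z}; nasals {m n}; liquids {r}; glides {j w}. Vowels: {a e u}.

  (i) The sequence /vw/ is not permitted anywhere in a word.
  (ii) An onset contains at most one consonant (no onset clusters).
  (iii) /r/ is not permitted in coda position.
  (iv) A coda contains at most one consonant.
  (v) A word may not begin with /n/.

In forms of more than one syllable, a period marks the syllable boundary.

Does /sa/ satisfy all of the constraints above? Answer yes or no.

yes

/sa/ — σ1 onset /s/, coda /∅/ ok → phonotactically legal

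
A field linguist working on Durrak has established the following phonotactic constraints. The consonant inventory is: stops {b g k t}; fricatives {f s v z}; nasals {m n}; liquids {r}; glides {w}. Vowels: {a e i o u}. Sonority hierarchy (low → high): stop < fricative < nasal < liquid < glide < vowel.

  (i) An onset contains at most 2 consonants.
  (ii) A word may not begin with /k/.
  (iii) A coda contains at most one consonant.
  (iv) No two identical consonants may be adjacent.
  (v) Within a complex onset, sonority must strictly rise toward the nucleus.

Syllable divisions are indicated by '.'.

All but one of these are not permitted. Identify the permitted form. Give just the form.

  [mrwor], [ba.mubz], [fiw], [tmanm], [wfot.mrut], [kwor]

[mrwor] — violates constraint (i): syllable 1 onset /mrw/ has 3 consonants (> 2) → not permitted
[ba.mubz] — violates constraint (iii): syllable 2 coda /bz/ has 2 consonants (> 1) → not permitted
[fiw] — σ1 onset /f/, coda /w/ ok → permitted
[tmanm] — violates constraint (iii): syllable 1 coda /nm/ has 2 consonants (> 1) → not permitted
[wfot.mrut] — violates constraint (v): syllable 1 onset /wf/: /w/ (glide, 5) → /f/ (fricative, 2) does not rise → not permitted
[kwor] — violates constraint (ii): word begins with /k/ → not permitted

[fiw]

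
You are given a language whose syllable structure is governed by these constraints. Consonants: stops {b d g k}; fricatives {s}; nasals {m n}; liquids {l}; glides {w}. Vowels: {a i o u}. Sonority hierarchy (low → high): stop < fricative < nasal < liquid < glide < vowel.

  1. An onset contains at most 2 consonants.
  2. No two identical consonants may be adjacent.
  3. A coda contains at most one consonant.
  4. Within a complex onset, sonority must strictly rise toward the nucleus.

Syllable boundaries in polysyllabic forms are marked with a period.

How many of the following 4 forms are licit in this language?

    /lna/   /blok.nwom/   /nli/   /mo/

3

/lna/ — violates constraint 4: syllable 1 onset /ln/: /l/ (liquid, 4) → /n/ (nasal, 3) does not rise → illicit
/blok.nwom/ — σ1 onset /bl/ (1→4 rises), coda /k/ ok; σ2 onset /nw/ (3→5 rises), coda /m/ ok → licit
/nli/ — σ1 onset /nl/ (3→4 rises), coda /∅/ ok → licit
/mo/ — σ1 onset /m/, coda /∅/ ok → licit
Licit: /blok.nwom/, /nli/, /mo/ → 3.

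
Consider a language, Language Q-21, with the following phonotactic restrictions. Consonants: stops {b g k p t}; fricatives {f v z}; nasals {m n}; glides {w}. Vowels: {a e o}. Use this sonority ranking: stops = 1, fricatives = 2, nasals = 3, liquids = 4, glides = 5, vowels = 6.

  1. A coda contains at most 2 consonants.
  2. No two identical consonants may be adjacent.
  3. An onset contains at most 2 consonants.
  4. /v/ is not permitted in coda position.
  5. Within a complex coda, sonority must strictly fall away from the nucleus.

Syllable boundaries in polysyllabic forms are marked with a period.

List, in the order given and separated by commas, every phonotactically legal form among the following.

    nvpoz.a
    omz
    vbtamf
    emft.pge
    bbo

nvpoz.a — violates constraint 3: syllable 1 onset /nvp/ has 3 consonants (> 2) → phonotactically illegal
omz — σ1 onset /∅/, coda /mz/ (3→2 falls) ok → phonotactically legal
vbtamf — violates constraint 3: syllable 1 onset /vbt/ has 3 consonants (> 2) → phonotactically illegal
emft.pge — violates constraint 1: syllable 1 coda /mft/ has 3 consonants (> 2) → phonotactically illegal
bbo — violates constraint 2: adjacent identical consonants /bb/ → phonotactically illegal

omz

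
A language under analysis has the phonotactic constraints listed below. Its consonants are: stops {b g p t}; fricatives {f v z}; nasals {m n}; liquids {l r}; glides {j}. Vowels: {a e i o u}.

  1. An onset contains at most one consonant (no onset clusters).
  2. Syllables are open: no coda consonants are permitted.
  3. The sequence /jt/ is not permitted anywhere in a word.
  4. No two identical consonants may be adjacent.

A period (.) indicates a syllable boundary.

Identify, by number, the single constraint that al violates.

2

al: syllable 1 coda /l/ has 1 consonant (> 0).
This is a violation of constraint 2: "Syllables are open: no coda consonants are permitted."
The remaining constraints (1, 3, 4) are satisfied.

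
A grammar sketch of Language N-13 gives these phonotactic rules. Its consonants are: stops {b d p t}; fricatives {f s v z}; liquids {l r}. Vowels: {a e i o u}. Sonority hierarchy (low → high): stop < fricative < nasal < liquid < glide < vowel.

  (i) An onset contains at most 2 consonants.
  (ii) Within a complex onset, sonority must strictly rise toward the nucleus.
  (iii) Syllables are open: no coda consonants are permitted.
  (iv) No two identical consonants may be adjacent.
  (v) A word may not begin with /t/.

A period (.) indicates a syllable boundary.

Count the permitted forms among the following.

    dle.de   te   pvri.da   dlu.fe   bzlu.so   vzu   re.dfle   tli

2

dle.de — σ1 onset /dl/ (1→4 rises), coda /∅/ ok; σ2 onset /d/, coda /∅/ ok → permitted
te — violates constraint (v): word begins with /t/ → not permitted
pvri.da — violates constraint (i): syllable 1 onset /pvr/ has 3 consonants (> 2) → not permitted
dlu.fe — σ1 onset /dl/ (1→4 rises), coda /∅/ ok; σ2 onset /f/, coda /∅/ ok → permitted
bzlu.so — violates constraint (i): syllable 1 onset /bzl/ has 3 consonants (> 2) → not permitted
vzu — violates constraint (ii): syllable 1 onset /vz/: /v/ (fricative, 2) → /z/ (fricative, 2) does not rise → not permitted
re.dfle — violates constraint (i): syllable 2 onset /dfl/ has 3 consonants (> 2) → not permitted
tli — violates constraint (v): word begins with /t/ → not permitted
Permitted: dle.de, dlu.fe → 2.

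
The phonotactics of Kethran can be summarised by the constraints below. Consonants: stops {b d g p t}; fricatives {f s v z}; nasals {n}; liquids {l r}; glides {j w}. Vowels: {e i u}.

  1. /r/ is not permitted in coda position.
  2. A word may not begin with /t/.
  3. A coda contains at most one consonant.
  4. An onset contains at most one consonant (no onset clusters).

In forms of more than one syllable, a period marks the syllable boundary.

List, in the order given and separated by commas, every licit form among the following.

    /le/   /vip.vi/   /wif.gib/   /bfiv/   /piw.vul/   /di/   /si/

/le/, /vip.vi/, /wif.gib/, /piw.vul/, /di/, /si/

/le/ — σ1 onset /l/, coda /∅/ ok → licit
/vip.vi/ — σ1 onset /v/, coda /p/ ok; σ2 onset /v/, coda /∅/ ok → licit
/wif.gib/ — σ1 onset /w/, coda /f/ ok; σ2 onset /g/, coda /b/ ok → licit
/bfiv/ — violates constraint 4: syllable 1 onset /bf/ has 2 consonants (> 1) → illicit
/piw.vul/ — σ1 onset /p/, coda /w/ ok; σ2 onset /v/, coda /l/ ok → licit
/di/ — σ1 onset /d/, coda /∅/ ok → licit
/si/ — σ1 onset /s/, coda /∅/ ok → licit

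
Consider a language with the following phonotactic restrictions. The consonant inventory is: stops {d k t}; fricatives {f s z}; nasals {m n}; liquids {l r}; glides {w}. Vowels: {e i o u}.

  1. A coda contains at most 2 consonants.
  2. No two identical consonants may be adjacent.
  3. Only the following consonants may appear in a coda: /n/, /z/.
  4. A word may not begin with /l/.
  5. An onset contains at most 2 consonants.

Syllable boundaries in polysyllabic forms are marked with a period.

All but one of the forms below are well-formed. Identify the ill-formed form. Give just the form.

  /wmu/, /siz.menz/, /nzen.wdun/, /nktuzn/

/wmu/ — σ1 onset /wm/ (2C), coda /∅/ ok → well-formed
/siz.menz/ — σ1 onset /s/, coda /z/ ok; σ2 onset /m/, coda /nz/ (2C) ok → well-formed
/nzen.wdun/ — σ1 onset /nz/ (2C), coda /n/ ok; σ2 onset /wd/ (2C), coda /n/ ok → well-formed
/nktuzn/ — violates constraint 5: syllable 1 onset /nkt/ has 3 consonants (> 2) → ill-formed

/nktuzn/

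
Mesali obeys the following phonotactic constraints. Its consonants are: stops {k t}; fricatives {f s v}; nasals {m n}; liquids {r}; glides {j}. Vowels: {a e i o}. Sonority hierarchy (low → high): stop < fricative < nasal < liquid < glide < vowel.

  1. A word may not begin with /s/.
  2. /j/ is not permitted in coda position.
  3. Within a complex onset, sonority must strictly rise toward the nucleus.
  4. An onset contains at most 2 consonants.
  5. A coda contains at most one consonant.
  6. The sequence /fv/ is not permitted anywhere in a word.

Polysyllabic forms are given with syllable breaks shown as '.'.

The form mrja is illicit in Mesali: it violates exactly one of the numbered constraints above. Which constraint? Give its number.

mrja: syllable 1 onset /mrj/ has 3 consonants (> 2).
This is a violation of constraint 4: "An onset contains at most 2 consonants."
The remaining constraints (1, 2, 3, 5, 6) are satisfied.

4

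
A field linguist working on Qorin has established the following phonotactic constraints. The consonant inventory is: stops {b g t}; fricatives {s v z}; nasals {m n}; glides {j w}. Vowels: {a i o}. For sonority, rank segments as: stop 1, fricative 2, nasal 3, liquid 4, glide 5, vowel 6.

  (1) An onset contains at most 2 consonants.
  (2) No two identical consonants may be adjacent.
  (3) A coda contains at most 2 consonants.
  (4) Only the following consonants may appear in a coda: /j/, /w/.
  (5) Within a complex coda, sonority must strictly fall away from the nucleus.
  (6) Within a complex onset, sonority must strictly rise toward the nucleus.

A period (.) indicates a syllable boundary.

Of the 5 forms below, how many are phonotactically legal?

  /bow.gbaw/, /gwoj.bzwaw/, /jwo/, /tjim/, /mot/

0

/bow.gbaw/ — violates constraint 6: syllable 2 onset /gb/: /g/ (stop, 1) → /b/ (stop, 1) does not rise → phonotactically illegal
/gwoj.bzwaw/ — violates constraint 1: syllable 2 onset /bzw/ has 3 consonants (> 2) → phonotactically illegal
/jwo/ — violates constraint 6: syllable 1 onset /jw/: /j/ (glide, 5) → /w/ (glide, 5) does not rise → phonotactically illegal
/tjim/ — violates constraint 4: syllable 1 coda contains /m/, which is not a licensed coda consonant → phonotactically illegal
/mot/ — violates constraint 4: syllable 1 coda contains /t/, which is not a licensed coda consonant → phonotactically illegal
No form is phonotactically legal → 0.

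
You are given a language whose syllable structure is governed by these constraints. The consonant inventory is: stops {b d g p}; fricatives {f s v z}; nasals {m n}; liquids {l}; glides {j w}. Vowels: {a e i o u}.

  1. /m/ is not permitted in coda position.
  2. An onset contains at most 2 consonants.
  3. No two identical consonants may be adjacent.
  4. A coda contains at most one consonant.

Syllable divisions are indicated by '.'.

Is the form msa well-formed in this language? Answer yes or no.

yes

msa — σ1 onset /ms/ (2C), coda /∅/ ok → well-formed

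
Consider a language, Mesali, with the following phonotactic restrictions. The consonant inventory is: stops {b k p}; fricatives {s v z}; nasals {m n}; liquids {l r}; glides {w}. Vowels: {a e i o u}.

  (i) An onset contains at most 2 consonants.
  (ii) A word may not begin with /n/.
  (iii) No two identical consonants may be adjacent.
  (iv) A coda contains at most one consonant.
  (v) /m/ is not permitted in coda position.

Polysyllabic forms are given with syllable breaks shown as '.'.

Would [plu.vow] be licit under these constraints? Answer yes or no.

[plu.vow] — σ1 onset /pl/ (2C), coda /∅/ ok; σ2 onset /v/, coda /w/ ok → licit

yes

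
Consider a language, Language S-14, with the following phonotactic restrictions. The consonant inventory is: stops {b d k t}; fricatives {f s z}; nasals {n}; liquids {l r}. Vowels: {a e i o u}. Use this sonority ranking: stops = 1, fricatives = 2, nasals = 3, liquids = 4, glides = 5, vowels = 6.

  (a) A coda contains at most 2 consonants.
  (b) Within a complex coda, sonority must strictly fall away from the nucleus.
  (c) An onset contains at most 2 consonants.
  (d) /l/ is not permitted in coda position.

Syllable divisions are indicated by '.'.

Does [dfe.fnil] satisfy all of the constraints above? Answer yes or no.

[dfe.fnil] — violates constraint (d): syllable 2 coda contains /l/ → phonotactically illegal

no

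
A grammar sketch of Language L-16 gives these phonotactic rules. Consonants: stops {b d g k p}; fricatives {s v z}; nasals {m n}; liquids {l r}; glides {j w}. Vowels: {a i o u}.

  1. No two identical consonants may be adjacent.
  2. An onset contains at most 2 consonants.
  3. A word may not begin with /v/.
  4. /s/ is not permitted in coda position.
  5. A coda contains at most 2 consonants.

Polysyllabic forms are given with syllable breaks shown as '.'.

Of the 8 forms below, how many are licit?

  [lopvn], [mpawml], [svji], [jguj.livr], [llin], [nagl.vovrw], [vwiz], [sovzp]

1

[lopvn] — violates constraint 5: syllable 1 coda /pvn/ has 3 consonants (> 2) → illicit
[mpawml] — violates constraint 5: syllable 1 coda /wml/ has 3 consonants (> 2) → illicit
[svji] — violates constraint 2: syllable 1 onset /svj/ has 3 consonants (> 2) → illicit
[jguj.livr] — σ1 onset /jg/ (2C), coda /j/ ok; σ2 onset /l/, coda /vr/ (2C) ok → licit
[llin] — violates constraint 1: adjacent identical consonants /ll/ → illicit
[nagl.vovrw] — violates constraint 5: syllable 2 coda /vrw/ has 3 consonants (> 2) → illicit
[vwiz] — violates constraint 3: word begins with /v/ → illicit
[sovzp] — violates constraint 5: syllable 1 coda /vzp/ has 3 consonants (> 2) → illicit
Licit: [jguj.livr] → 1.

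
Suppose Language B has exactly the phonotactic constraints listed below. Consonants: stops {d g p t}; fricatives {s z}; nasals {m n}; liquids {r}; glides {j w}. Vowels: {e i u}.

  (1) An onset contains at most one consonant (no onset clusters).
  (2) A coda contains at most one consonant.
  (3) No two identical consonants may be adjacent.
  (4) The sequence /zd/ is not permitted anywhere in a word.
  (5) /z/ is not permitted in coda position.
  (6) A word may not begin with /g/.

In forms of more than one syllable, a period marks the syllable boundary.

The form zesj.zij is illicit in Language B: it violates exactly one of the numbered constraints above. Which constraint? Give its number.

zesj.zij: syllable 1 coda /sj/ has 2 consonants (> 1).
This is a violation of constraint 2: "A coda contains at most one consonant."
The remaining constraints (1, 3, 4, 5, 6) are satisfied.

2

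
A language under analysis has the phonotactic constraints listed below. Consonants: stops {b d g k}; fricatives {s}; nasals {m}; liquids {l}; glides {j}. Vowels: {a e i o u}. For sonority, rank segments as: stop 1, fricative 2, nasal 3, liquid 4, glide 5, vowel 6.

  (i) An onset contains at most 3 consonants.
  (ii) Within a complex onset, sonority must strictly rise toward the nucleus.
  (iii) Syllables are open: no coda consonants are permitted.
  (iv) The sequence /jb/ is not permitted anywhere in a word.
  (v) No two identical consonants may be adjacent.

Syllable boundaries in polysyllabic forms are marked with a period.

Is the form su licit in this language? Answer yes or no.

su — σ1 onset /s/, coda /∅/ ok → licit

yes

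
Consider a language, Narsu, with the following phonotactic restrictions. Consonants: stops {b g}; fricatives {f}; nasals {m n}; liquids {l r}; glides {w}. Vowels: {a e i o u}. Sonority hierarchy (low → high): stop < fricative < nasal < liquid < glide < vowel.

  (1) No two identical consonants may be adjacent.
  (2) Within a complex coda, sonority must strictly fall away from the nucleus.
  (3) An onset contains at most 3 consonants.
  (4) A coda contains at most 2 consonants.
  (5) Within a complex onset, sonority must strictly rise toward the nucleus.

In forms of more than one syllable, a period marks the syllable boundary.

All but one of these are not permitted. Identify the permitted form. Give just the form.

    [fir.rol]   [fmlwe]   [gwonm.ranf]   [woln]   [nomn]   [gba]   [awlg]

[woln]

[fir.rol] — violates constraint 1: adjacent identical consonants /rr/ → not permitted
[fmlwe] — violates constraint 3: syllable 1 onset /fmlw/ has 4 consonants (> 3) → not permitted
[gwonm.ranf] — violates constraint 2: syllable 1 coda /nm/: /n/ (nasal, 3) → /m/ (nasal, 3) does not fall → not permitted
[woln] — σ1 onset /w/, coda /ln/ (4→3 falls) ok → permitted
[nomn] — violates constraint 2: syllable 1 coda /mn/: /m/ (nasal, 3) → /n/ (nasal, 3) does not fall → not permitted
[gba] — violates constraint 5: syllable 1 onset /gb/: /g/ (stop, 1) → /b/ (stop, 1) does not rise → not permitted
[awlg] — violates constraint 4: syllable 1 coda /wlg/ has 3 consonants (> 2) → not permitted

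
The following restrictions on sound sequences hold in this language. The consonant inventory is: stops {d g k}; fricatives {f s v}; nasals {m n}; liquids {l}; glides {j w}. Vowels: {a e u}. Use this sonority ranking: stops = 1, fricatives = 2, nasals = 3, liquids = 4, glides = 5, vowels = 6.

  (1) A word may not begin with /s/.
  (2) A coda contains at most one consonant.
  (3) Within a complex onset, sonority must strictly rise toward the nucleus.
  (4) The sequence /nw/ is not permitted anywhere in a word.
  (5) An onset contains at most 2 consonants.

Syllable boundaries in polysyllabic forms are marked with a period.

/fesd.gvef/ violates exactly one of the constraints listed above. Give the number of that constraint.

/fesd.gvef/: syllable 1 coda /sd/ has 2 consonants (> 1).
This is a violation of constraint 2: "A coda contains at most one consonant."
The remaining constraints (1, 3, 4, 5) are satisfied.

2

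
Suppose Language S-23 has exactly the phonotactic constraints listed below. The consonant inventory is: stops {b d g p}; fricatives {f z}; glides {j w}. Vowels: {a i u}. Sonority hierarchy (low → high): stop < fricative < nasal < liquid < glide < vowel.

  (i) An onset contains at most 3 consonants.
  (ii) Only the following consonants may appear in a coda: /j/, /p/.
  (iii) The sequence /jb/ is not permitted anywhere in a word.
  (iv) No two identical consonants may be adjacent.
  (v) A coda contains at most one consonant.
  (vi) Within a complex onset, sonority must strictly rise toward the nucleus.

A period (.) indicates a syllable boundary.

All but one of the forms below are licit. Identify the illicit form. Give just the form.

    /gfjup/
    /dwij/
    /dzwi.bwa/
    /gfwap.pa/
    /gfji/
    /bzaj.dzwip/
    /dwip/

/gfjup/ — σ1 onset /gfj/ (1→2→5 rises), coda /p/ ok → licit
/dwij/ — σ1 onset /dw/ (1→5 rises), coda /j/ ok → licit
/dzwi.bwa/ — σ1 onset /dzw/ (1→2→5 rises), coda /∅/ ok; σ2 onset /bw/ (1→5 rises), coda /∅/ ok → licit
/gfwap.pa/ — violates constraint (iv): adjacent identical consonants /pp/ → illicit
/gfji/ — σ1 onset /gfj/ (1→2→5 rises), coda /∅/ ok → licit
/bzaj.dzwip/ — σ1 onset /bz/ (1→2 rises), coda /j/ ok; σ2 onset /dzw/ (1→2→5 rises), coda /p/ ok → licit
/dwip/ — σ1 onset /dw/ (1→5 rises), coda /p/ ok → licit

/gfwap.pa/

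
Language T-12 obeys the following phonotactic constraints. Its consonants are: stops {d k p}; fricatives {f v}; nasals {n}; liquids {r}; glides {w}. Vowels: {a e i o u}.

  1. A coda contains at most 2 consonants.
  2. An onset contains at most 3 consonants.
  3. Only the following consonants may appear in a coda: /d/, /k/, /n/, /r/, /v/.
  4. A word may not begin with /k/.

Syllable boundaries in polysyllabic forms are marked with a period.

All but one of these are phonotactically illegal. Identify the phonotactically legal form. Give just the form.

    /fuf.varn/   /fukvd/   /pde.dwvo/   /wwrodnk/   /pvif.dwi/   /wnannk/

/fuf.varn/ — violates constraint 3: syllable 1 coda contains /f/, which is not a licensed coda consonant → phonotactically illegal
/fukvd/ — violates constraint 1: syllable 1 coda /kvd/ has 3 consonants (> 2) → phonotactically illegal
/pde.dwvo/ — σ1 onset /pd/ (2C), coda /∅/ ok; σ2 onset /dwv/ (3C), coda /∅/ ok → phonotactically legal
/wwrodnk/ — violates constraint 1: syllable 1 coda /dnk/ has 3 consonants (> 2) → phonotactically illegal
/pvif.dwi/ — violates constraint 3: syllable 1 coda contains /f/, which is not a licensed coda consonant → phonotactically illegal
/wnannk/ — violates constraint 1: syllable 1 coda /nnk/ has 3 consonants (> 2) → phonotactically illegal

/pde.dwvo/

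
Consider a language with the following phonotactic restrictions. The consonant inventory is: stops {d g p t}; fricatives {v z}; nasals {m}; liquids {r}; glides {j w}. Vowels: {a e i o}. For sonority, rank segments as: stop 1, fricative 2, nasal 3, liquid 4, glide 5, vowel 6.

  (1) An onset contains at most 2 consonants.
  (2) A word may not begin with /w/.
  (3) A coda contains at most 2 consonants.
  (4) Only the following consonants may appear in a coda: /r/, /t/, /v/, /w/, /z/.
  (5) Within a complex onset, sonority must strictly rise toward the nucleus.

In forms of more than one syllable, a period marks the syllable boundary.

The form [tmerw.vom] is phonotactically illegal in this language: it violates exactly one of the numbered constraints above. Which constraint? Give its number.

4

[tmerw.vom]: syllable 2 coda contains /m/, which is not a licensed coda consonant.
This is a violation of constraint 4: "Only the following consonants may appear in a coda: /r/, /t/, /v/, /w/, /z/."
The remaining constraints (1, 2, 3, 5) are satisfied.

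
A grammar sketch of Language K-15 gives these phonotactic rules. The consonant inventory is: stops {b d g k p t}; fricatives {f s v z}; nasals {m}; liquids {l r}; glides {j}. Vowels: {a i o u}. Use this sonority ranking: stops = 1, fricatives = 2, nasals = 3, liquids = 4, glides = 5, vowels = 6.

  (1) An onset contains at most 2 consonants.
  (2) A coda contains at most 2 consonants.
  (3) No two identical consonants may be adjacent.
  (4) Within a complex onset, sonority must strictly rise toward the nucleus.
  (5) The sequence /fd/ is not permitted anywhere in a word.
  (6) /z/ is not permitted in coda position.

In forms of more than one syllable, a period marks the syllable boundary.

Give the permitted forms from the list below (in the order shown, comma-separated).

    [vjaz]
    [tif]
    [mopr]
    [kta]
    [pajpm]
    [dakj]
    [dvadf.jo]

[vjaz] — violates constraint 6: syllable 1 coda contains /z/ → not permitted
[tif] — σ1 onset /t/, coda /f/ ok → permitted
[mopr] — σ1 onset /m/, coda /pr/ (2C) ok → permitted
[kta] — violates constraint 4: syllable 1 onset /kt/: /k/ (stop, 1) → /t/ (stop, 1) does not rise → not permitted
[pajpm] — violates constraint 2: syllable 1 coda /jpm/ has 3 consonants (> 2) → not permitted
[dakj] — σ1 onset /d/, coda /kj/ (2C) ok → permitted
[dvadf.jo] — σ1 onset /dv/ (1→2 rises), coda /df/ (2C) ok; σ2 onset /j/, coda /∅/ ok → permitted

[tif], [mopr], [dakj], [dvadf.jo]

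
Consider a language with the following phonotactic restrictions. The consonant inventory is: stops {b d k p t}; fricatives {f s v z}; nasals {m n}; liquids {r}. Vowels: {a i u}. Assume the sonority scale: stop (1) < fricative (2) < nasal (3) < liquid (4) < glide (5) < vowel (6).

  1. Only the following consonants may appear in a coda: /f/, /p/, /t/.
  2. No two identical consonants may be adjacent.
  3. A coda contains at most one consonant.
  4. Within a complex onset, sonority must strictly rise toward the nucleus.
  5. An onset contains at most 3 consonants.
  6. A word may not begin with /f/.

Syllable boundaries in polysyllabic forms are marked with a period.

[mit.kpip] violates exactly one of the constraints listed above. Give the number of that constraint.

4

[mit.kpip]: syllable 2 onset /kp/: /k/ (stop, 1) → /p/ (stop, 1) does not rise.
This is a violation of constraint 4: "Within a complex onset, sonority must strictly rise toward the nucleus."
The remaining constraints (1, 2, 3, 5, 6) are satisfied.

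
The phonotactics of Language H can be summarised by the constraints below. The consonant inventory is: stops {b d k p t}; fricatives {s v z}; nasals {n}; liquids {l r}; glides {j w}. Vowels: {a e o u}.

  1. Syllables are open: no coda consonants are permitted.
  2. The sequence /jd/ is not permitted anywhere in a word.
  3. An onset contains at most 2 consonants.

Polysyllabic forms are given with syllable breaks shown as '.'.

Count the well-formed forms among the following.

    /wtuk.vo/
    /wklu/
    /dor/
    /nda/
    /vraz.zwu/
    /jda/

/wtuk.vo/ — violates constraint 1: syllable 1 coda /k/ has 1 consonant (> 0) → ill-formed
/wklu/ — violates constraint 3: syllable 1 onset /wkl/ has 3 consonants (> 2) → ill-formed
/dor/ — violates constraint 1: syllable 1 coda /r/ has 1 consonant (> 0) → ill-formed
/nda/ — σ1 onset /nd/ (2C), coda /∅/ ok → well-formed
/vraz.zwu/ — violates constraint 1: syllable 1 coda /z/ has 1 consonant (> 0) → ill-formed
/jda/ — violates constraint 2: contains banned sequence /jd/ → ill-formed
Well-formed: /nda/ → 1.

1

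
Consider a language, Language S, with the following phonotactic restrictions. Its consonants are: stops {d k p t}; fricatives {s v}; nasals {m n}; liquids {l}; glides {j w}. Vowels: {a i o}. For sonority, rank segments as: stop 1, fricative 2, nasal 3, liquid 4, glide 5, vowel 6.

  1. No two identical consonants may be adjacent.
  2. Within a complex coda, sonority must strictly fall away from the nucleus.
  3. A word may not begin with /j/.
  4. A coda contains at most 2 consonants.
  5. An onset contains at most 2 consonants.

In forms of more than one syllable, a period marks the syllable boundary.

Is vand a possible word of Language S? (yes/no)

yes

vand — σ1 onset /v/, coda /nd/ (3→1 falls) ok → phonotactically legal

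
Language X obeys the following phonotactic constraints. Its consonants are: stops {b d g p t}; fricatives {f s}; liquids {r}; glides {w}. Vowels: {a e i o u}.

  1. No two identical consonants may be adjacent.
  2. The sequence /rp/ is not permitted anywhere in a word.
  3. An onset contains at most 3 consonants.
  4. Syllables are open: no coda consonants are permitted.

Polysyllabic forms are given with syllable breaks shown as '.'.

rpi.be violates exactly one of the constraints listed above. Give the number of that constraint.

2

rpi.be: contains banned sequence /rp/.
This is a violation of constraint 2: "The sequence /rp/ is not permitted anywhere in a word."
The remaining constraints (1, 3, 4) are satisfied.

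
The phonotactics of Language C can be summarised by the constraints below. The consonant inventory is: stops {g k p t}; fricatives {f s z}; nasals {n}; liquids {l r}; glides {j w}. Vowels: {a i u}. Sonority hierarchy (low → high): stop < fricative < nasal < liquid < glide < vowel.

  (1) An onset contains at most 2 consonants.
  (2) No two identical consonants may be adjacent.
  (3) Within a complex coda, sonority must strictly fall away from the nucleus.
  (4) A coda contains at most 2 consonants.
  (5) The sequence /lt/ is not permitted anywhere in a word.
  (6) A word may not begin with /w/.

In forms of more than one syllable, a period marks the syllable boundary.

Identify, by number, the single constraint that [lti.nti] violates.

[lti.nti]: contains banned sequence /lt/.
This is a violation of constraint 5: "The sequence /lt/ is not permitted anywhere in a word."
The remaining constraints (1, 2, 3, 4, 6) are satisfied.

5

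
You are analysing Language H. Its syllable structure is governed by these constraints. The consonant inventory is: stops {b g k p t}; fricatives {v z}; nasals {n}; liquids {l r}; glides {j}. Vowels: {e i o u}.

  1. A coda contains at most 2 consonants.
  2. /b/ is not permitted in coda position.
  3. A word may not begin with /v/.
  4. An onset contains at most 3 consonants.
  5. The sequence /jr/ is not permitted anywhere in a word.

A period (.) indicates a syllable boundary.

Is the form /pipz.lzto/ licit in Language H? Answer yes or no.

yes

/pipz.lzto/ — σ1 onset /p/, coda /pz/ (2C) ok; σ2 onset /lzt/ (3C), coda /∅/ ok → licit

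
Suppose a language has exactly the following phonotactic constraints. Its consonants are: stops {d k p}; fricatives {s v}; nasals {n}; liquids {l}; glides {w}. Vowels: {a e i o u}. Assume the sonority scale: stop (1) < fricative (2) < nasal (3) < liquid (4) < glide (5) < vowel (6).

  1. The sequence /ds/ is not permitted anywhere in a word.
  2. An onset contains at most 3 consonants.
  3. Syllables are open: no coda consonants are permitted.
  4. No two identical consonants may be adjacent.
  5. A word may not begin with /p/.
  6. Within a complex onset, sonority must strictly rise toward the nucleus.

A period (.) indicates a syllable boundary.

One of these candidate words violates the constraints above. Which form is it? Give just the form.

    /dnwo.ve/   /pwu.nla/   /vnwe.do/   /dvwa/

/pwu.nla/

/dnwo.ve/ — σ1 onset /dnw/ (1→3→5 rises), coda /∅/ ok; σ2 onset /v/, coda /∅/ ok → licit
/pwu.nla/ — violates constraint 5: word begins with /p/ → illicit
/vnwe.do/ — σ1 onset /vnw/ (2→3→5 rises), coda /∅/ ok; σ2 onset /d/, coda /∅/ ok → licit
/dvwa/ — σ1 onset /dvw/ (1→2→5 rises), coda /∅/ ok → licit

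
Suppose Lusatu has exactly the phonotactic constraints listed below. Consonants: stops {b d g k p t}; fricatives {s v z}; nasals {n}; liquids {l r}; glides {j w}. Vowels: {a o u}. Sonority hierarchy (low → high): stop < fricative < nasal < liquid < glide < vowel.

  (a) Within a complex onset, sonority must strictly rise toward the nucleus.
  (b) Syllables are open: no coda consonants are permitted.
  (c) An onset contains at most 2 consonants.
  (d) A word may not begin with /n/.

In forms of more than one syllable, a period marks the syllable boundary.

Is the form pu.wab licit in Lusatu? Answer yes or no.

no

pu.wab — violates constraint (b): syllable 2 coda /b/ has 1 consonant (> 0) → illicit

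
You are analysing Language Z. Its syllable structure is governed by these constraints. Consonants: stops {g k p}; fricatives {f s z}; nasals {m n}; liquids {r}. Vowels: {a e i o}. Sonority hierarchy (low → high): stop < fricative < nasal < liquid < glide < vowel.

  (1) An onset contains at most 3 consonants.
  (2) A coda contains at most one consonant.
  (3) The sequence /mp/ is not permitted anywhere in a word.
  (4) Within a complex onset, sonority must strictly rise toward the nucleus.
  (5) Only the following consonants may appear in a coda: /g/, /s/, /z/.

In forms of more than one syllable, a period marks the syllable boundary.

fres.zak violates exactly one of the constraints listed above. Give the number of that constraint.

fres.zak: syllable 2 coda contains /k/, which is not a licensed coda consonant.
This is a violation of constraint 5: "Only the following consonants may appear in a coda: /g/, /s/, /z/."
The remaining constraints (1, 2, 3, 4) are satisfied.

5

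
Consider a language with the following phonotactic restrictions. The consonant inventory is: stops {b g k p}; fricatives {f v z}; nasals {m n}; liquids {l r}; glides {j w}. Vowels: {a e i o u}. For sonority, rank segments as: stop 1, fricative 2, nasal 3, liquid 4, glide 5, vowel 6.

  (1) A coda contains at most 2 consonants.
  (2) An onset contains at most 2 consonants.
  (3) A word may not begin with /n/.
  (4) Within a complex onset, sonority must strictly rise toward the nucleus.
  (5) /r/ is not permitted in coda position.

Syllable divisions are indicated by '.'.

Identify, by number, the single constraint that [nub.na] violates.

3

[nub.na]: word begins with /n/.
This is a violation of constraint 3: "A word may not begin with /n/."
The remaining constraints (1, 2, 4, 5) are satisfied.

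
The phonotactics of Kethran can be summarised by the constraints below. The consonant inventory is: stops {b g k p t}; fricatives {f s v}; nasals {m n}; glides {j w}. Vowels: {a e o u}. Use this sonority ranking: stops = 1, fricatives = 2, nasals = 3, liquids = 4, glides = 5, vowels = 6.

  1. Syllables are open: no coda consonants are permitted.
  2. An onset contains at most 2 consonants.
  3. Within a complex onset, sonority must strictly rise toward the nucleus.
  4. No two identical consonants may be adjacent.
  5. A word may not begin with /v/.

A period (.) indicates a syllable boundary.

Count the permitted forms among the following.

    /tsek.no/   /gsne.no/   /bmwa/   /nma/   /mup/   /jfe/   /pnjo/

/tsek.no/ — violates constraint 1: syllable 1 coda /k/ has 1 consonant (> 0) → not permitted
/gsne.no/ — violates constraint 2: syllable 1 onset /gsn/ has 3 consonants (> 2) → not permitted
/bmwa/ — violates constraint 2: syllable 1 onset /bmw/ has 3 consonants (> 2) → not permitted
/nma/ — violates constraint 3: syllable 1 onset /nm/: /n/ (nasal, 3) → /m/ (nasal, 3) does not rise → not permitted
/mup/ — violates constraint 1: syllable 1 coda /p/ has 1 consonant (> 0) → not permitted
/jfe/ — violates constraint 3: syllable 1 onset /jf/: /j/ (glide, 5) → /f/ (fricative, 2) does not rise → not permitted
/pnjo/ — violates constraint 2: syllable 1 onset /pnj/ has 3 consonants (> 2) → not permitted
No form is permitted → 0.

0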